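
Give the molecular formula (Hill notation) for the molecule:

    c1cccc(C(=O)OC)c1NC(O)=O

Heavy atoms from the SMILES: 9 C, 1 N, 4 O.
Implicit hydrogens by atom environment:
  4 × C (aromatic): 1 H each → 4
  3 × O: no H
  2 × C (aromatic): no H
  2 × C: no H
  1 × C: 3 H
  1 × N: 1 H
  1 × O: 1 H
  Total hydrogens = 9.
Molecular formula: C9H9NO4

C9H9NO4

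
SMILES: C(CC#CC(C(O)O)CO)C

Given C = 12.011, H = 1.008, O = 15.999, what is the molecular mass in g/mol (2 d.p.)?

Molecular formula: C8H14O3.
M = 8×12.011 + 14×1.008 + 3×15.999 = 158.20 g/mol.

158.20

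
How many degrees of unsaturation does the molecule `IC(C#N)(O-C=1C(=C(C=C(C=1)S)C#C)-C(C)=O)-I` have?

Molecular formula from the SMILES: C12H7I2NO2S.
DoU = (2C + 2 + N − H − X)/2 = (2·12 + 2 + 1 − 7 − 2)/2 = 18/2 = 9.
(Structurally: 1 ring(s) + 8 π bond(s) = 9.)

9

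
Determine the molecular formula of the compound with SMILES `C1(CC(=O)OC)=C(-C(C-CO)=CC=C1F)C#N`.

C12H12FNO3

Heavy atoms from the SMILES: 12 C, 1 F, 1 N, 3 O.
Implicit hydrogens by atom environment:
  4 × C (aromatic): no H
  3 × C: 2 H each → 6
  2 × C (aromatic): 1 H each → 2
  2 × C: no H
  2 × O: no H
  1 × C: 3 H
  1 × F: no H
  1 × N: no H
  1 × O: 1 H
  Total hydrogens = 12.
Molecular formula: C12H12FNO3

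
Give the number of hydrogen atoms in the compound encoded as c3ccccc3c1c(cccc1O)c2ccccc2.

Hydrogens are implicit in SMILES; fill each atom to its normal valence:
  13 × C (aromatic): 1 H each → 13
  5 × C (aromatic): no H
  1 × O: 1 H
  Total hydrogens = 14.

14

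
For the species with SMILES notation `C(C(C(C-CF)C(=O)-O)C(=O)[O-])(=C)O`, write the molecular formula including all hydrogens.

Heavy atoms from the SMILES: 8 C, 1 F, 5 O.
Implicit hydrogens by atom environment:
  3 × C: 2 H each → 6
  3 × C: no H
  2 × C: 1 H each → 2
  2 × O: 1 H each → 2
  2 × O: no H
  1 × F: no H
  1 × O (charge -1): no H
  Total hydrogens = 10.
Net charge -1.
Molecular formula: C8H10FO5-

C8H10FO5-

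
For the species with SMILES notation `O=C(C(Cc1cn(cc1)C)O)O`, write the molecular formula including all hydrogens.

Heavy atoms from the SMILES: 8 C, 1 N, 3 O.
Implicit hydrogens by atom environment:
  3 × C (aromatic): 1 H each → 3
  2 × O: 1 H each → 2
  1 × C: 3 H
  1 × C: 2 H
  1 × C: 1 H
  1 × C (aromatic): no H
  1 × C: no H
  1 × N (aromatic): no H
  1 × O: no H
  Total hydrogens = 11.
Molecular formula: C8H11NO3

C8H11NO3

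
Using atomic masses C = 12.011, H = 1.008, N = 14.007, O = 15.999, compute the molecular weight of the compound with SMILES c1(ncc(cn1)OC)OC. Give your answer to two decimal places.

Molecular formula: C6H8N2O2.
M = 6×12.011 + 8×1.008 + 2×14.007 + 2×15.999 = 140.14 g/mol.

140.14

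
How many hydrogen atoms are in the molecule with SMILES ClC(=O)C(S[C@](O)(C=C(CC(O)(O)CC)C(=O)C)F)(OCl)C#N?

14

Hydrogens are implicit in SMILES; fill each atom to its normal valence:
  7 × C: no H
  3 × O: 1 H each → 3
  3 × O: no H
  2 × C: 3 H each → 6
  2 × C: 2 H each → 4
  2 × Cl: no H
  1 × C: 1 H
  1 × F: no H
  1 × N: no H
  1 × S: no H
  Total hydrogens = 14.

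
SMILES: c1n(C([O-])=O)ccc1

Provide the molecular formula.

Heavy atoms from the SMILES: 5 C, 1 N, 2 O.
Implicit hydrogens by atom environment:
  4 × C (aromatic): 1 H each → 4
  1 × C: no H
  1 × N (aromatic): no H
  1 × O: no H
  1 × O (charge -1): no H
  Total hydrogens = 4.
Net charge -1.
Molecular formula: C5H4NO2-

C5H4NO2-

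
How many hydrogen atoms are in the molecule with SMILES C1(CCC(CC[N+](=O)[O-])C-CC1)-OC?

Hydrogens are implicit in SMILES; fill each atom to its normal valence:
  7 × C: 2 H each → 14
  2 × C: 1 H each → 2
  2 × O: no H
  1 × C: 3 H
  1 × N (charge +1): no H
  1 × O (charge -1): no H
  Total hydrogens = 19.

19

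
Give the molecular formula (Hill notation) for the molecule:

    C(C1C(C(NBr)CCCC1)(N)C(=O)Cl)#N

Heavy atoms from the SMILES: 1 Br, 9 C, 1 Cl, 3 N, 1 O.
Implicit hydrogens by atom environment:
  4 × C: 2 H each → 8
  3 × C: no H
  2 × C: 1 H each → 2
  1 × Br: no H
  1 × Cl: no H
  1 × N: 2 H
  1 × N: 1 H
  1 × N: no H
  1 × O: no H
  Total hydrogens = 13.
Molecular formula: C9H13BrClN3O

C9H13BrClN3O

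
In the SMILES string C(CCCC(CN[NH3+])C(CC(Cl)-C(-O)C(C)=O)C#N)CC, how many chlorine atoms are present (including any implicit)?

1

The symbol for chlorine appears 1 time in the SMILES.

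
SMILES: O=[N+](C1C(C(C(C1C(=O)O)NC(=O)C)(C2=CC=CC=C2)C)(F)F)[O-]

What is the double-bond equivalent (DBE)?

Molecular formula from the SMILES: C15H16F2N2O5.
DoU = (2C + 2 + N − H − X)/2 = (2·15 + 2 + 2 − 16 − 2)/2 = 16/2 = 8.
(Structurally: 2 ring(s) + 6 π bond(s) = 8.)

8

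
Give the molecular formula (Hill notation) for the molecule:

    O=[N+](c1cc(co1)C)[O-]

C5H5NO3

Heavy atoms from the SMILES: 5 C, 1 N, 3 O.
Implicit hydrogens by atom environment:
  2 × C (aromatic): 1 H each → 2
  2 × C (aromatic): no H
  1 × C: 3 H
  1 × N (charge +1): no H
  1 × O (aromatic): no H
  1 × O: no H
  1 × O (charge -1): no H
  Total hydrogens = 5.
Molecular formula: C5H5NO3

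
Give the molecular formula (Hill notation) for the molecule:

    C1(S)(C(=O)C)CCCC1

Heavy atoms from the SMILES: 7 C, 1 O, 1 S.
Implicit hydrogens by atom environment:
  4 × C: 2 H each → 8
  2 × C: no H
  1 × C: 3 H
  1 × O: no H
  1 × S: 1 H
  Total hydrogens = 12.
Molecular formula: C7H12OS

C7H12OS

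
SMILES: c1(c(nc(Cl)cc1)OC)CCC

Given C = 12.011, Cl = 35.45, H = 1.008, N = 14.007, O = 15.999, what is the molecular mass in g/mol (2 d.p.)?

Molecular formula: C9H12ClNO.
M = 9×12.011 + 1×35.45 + 12×1.008 + 1×14.007 + 1×15.999 = 185.65 g/mol.

185.65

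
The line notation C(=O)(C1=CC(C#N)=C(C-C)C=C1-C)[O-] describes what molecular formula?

Heavy atoms from the SMILES: 11 C, 1 N, 2 O.
Implicit hydrogens by atom environment:
  4 × C (aromatic): no H
  2 × C: 3 H each → 6
  2 × C (aromatic): 1 H each → 2
  2 × C: no H
  1 × C: 2 H
  1 × N: no H
  1 × O: no H
  1 × O (charge -1): no H
  Total hydrogens = 10.
Net charge -1.
Molecular formula: C11H10NO2-

C11H10NO2-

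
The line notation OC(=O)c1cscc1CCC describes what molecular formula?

C8H10O2S

Heavy atoms from the SMILES: 8 C, 2 O, 1 S.
Implicit hydrogens by atom environment:
  2 × C: 2 H each → 4
  2 × C (aromatic): 1 H each → 2
  2 × C (aromatic): no H
  1 × C: 3 H
  1 × C: no H
  1 × O: 1 H
  1 × O: no H
  1 × S (aromatic): no H
  Total hydrogens = 10.
Molecular formula: C8H10O2S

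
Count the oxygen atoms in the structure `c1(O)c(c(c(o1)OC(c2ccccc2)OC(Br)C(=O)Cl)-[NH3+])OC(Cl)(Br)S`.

The symbol for oxygen appears 6 times in the SMILES.

6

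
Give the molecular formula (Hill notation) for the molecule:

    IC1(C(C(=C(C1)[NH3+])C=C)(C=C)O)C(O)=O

Heavy atoms from the SMILES: 10 C, 1 I, 1 N, 3 O.
Implicit hydrogens by atom environment:
  5 × C: no H
  3 × C: 2 H each → 6
  2 × C: 1 H each → 2
  2 × O: 1 H each → 2
  1 × I: no H
  1 × N (charge +1): 3 H
  1 × O: no H
  Total hydrogens = 13.
Net charge +1.
Molecular formula: C10H13INO3+

C10H13INO3+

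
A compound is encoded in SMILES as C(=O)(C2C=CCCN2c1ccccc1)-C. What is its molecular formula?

C13H15NO

Heavy atoms from the SMILES: 13 C, 1 N, 1 O.
Implicit hydrogens by atom environment:
  5 × C (aromatic): 1 H each → 5
  3 × C: 1 H each → 3
  2 × C: 2 H each → 4
  1 × C: 3 H
  1 × C: no H
  1 × C (aromatic): no H
  1 × N: no H
  1 × O: no H
  Total hydrogens = 15.
Molecular formula: C13H15NO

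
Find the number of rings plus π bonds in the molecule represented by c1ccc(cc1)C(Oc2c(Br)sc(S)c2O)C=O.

Molecular formula from the SMILES: C12H9BrO3S2.
DoU = (2C + 2 + N − H − X)/2 = (2·12 + 2 + 0 − 9 − 1)/2 = 16/2 = 8.
(Structurally: 2 ring(s) + 6 π bond(s) = 8.)

8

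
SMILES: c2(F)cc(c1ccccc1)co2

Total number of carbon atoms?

The symbol for carbon appears 10 times in the SMILES. Lowercase c denotes aromatic carbon and counts toward C.

10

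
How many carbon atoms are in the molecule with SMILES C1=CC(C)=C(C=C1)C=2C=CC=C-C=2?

13

The symbol for carbon appears 13 times in the SMILES.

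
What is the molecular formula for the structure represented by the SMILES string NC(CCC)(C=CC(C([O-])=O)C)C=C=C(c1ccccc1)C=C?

Heavy atoms from the SMILES: 20 C, 1 N, 2 O.
Implicit hydrogens by atom environment:
  5 × C: 1 H each → 5
  5 × C (aromatic): 1 H each → 5
  4 × C: no H
  3 × C: 2 H each → 6
  2 × C: 3 H each → 6
  1 × C (aromatic): no H
  1 × N: 2 H
  1 × O: no H
  1 × O (charge -1): no H
  Total hydrogens = 24.
Net charge -1.
Molecular formula: C20H24NO2-

C20H24NO2-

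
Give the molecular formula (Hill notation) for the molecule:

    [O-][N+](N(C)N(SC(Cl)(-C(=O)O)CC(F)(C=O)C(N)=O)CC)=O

Heavy atoms from the SMILES: 9 C, 1 Cl, 1 F, 4 N, 6 O, 1 S.
Implicit hydrogens by atom environment:
  4 × C: no H
  4 × O: no H
  2 × C: 3 H each → 6
  2 × C: 2 H each → 4
  2 × N: no H
  1 × C: 1 H
  1 × Cl: no H
  1 × F: no H
  1 × N: 2 H
  1 × N (charge +1): no H
  1 × O: 1 H
  1 × O (charge -1): no H
  1 × S: no H
  Total hydrogens = 14.
Molecular formula: C9H14ClFN4O6S

C9H14ClFN4O6S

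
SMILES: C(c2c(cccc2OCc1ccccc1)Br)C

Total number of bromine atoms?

The symbol for bromine appears 1 time in the SMILES.

1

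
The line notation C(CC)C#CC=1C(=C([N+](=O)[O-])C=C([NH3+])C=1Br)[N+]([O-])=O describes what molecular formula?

Heavy atoms from the SMILES: 1 Br, 11 C, 3 N, 4 O.
Implicit hydrogens by atom environment:
  5 × C (aromatic): no H
  2 × C: 2 H each → 4
  2 × C: no H
  2 × N (charge +1): no H
  2 × O: no H
  2 × O (charge -1): no H
  1 × Br: no H
  1 × C: 3 H
  1 × C (aromatic): 1 H
  1 × N (charge +1): 3 H
  Total hydrogens = 11.
Net charge +1.
Molecular formula: C11H11BrN3O4+

C11H11BrN3O4+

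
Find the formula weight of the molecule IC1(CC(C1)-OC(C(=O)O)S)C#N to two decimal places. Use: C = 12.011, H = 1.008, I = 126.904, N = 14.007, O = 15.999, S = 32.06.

Molecular formula: C7H8INO3S.
M = 7×12.011 + 8×1.008 + 1×126.904 + 1×14.007 + 3×15.999 + 1×32.06 = 313.11 g/mol.

313.11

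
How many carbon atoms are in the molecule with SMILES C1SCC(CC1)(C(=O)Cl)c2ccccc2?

The symbol for carbon appears 12 times in the SMILES. Lowercase c denotes aromatic carbon and counts toward C.

12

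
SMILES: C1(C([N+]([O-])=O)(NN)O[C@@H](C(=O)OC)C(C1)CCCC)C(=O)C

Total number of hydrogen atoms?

Hydrogens are implicit in SMILES; fill each atom to its normal valence:
  5 × O: no H
  4 × C: 2 H each → 8
  3 × C: 3 H each → 9
  3 × C: 1 H each → 3
  3 × C: no H
  1 × N: 2 H
  1 × N: 1 H
  1 × N (charge +1): no H
  1 × O (charge -1): no H
  Total hydrogens = 23.

23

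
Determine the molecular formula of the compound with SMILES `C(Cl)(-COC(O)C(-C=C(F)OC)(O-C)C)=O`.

Heavy atoms from the SMILES: 9 C, 1 Cl, 1 F, 5 O.
Implicit hydrogens by atom environment:
  4 × O: no H
  3 × C: 3 H each → 9
  3 × C: no H
  2 × C: 1 H each → 2
  1 × C: 2 H
  1 × Cl: no H
  1 × F: no H
  1 × O: 1 H
  Total hydrogens = 14.
Molecular formula: C9H14ClFO5

C9H14ClFO5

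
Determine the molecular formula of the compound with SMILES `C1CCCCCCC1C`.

Heavy atoms from the SMILES: 9 C.
Implicit hydrogens by atom environment:
  7 × C: 2 H each → 14
  1 × C: 3 H
  1 × C: 1 H
  Total hydrogens = 18.
Molecular formula: C9H18

C9H18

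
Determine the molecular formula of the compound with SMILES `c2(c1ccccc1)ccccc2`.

C12H10

Heavy atoms from the SMILES: 12 C.
Implicit hydrogens by atom environment:
  10 × C (aromatic): 1 H each → 10
  2 × C (aromatic): no H
  Total hydrogens = 10.
Molecular formula: C12H10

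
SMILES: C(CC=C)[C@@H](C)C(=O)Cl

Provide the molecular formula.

Heavy atoms from the SMILES: 7 C, 1 Cl, 1 O.
Implicit hydrogens by atom environment:
  3 × C: 2 H each → 6
  2 × C: 1 H each → 2
  1 × C: 3 H
  1 × C: no H
  1 × Cl: no H
  1 × O: no H
  Total hydrogens = 11.
Molecular formula: C7H11ClO

C7H11ClO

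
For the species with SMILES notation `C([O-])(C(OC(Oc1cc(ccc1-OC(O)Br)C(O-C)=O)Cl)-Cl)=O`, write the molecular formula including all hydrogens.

Heavy atoms from the SMILES: 1 Br, 12 C, 2 Cl, 8 O.
Implicit hydrogens by atom environment:
  6 × O: no H
  3 × C (aromatic): 1 H each → 3
  3 × C: 1 H each → 3
  3 × C (aromatic): no H
  2 × C: no H
  2 × Cl: no H
  1 × Br: no H
  1 × C: 3 H
  1 × O: 1 H
  1 × O (charge -1): no H
  Total hydrogens = 10.
Net charge -1.
Molecular formula: C12H10BrCl2O8-

C12H10BrCl2O8-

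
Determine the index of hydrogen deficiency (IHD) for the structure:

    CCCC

0

Molecular formula from the SMILES: C4H10.
DoU = (2C + 2 + N − H − X)/2 = (2·4 + 2 + 0 − 10 − 0)/2 = 0/2 = 0.
(Structurally: 0 ring(s) + 0 π bond(s) = 0.)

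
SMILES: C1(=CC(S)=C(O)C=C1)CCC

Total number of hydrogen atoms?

Hydrogens are implicit in SMILES; fill each atom to its normal valence:
  3 × C (aromatic): 1 H each → 3
  3 × C (aromatic): no H
  2 × C: 2 H each → 4
  1 × C: 3 H
  1 × O: 1 H
  1 × S: 1 H
  Total hydrogens = 12.

12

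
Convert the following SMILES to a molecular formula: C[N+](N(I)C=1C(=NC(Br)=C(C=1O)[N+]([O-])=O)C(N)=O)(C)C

Heavy atoms from the SMILES: 1 Br, 9 C, 1 I, 5 N, 4 O.
Implicit hydrogens by atom environment:
  5 × C (aromatic): no H
  3 × C: 3 H each → 9
  2 × N (charge +1): no H
  2 × O: no H
  1 × Br: no H
  1 × C: no H
  1 × I: no H
  1 × N: 2 H
  1 × N (aromatic): no H
  1 × N: no H
  1 × O: 1 H
  1 × O (charge -1): no H
  Total hydrogens = 12.
Net charge +1.
Molecular formula: C9H12BrIN5O4+

C9H12BrIN5O4+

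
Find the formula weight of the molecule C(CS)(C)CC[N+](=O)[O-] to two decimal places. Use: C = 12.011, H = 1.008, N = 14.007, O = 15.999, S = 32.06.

Molecular formula: C5H11NO2S.
M = 5×12.011 + 11×1.008 + 1×14.007 + 2×15.999 + 1×32.06 = 149.21 g/mol.

149.21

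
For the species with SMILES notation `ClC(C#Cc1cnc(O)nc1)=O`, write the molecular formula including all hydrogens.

C7H3ClN2O2

Heavy atoms from the SMILES: 7 C, 1 Cl, 2 N, 2 O.
Implicit hydrogens by atom environment:
  3 × C: no H
  2 × C (aromatic): 1 H each → 2
  2 × C (aromatic): no H
  2 × N (aromatic): no H
  1 × Cl: no H
  1 × O: 1 H
  1 × O: no H
  Total hydrogens = 3.
Molecular formula: C7H3ClN2O2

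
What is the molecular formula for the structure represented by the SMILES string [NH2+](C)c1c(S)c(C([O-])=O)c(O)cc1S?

Heavy atoms from the SMILES: 8 C, 1 N, 3 O, 2 S.
Implicit hydrogens by atom environment:
  5 × C (aromatic): no H
  2 × S: 1 H each → 2
  1 × C: 3 H
  1 × C (aromatic): 1 H
  1 × C: no H
  1 × N (charge +1): 2 H
  1 × O: 1 H
  1 × O: no H
  1 × O (charge -1): no H
  Total hydrogens = 9.
Molecular formula: C8H9NO3S2

C8H9NO3S2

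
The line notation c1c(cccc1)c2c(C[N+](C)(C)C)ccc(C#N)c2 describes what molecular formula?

Heavy atoms from the SMILES: 17 C, 2 N.
Implicit hydrogens by atom environment:
  8 × C (aromatic): 1 H each → 8
  4 × C (aromatic): no H
  3 × C: 3 H each → 9
  1 × C: 2 H
  1 × C: no H
  1 × N: no H
  1 × N (charge +1): no H
  Total hydrogens = 19.
Net charge +1.
Molecular formula: C17H19N2+

C17H19N2+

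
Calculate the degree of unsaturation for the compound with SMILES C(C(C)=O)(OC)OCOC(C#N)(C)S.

Molecular formula from the SMILES: C8H13NO4S.
DoU = (2C + 2 + N − H − X)/2 = (2·8 + 2 + 1 − 13 − 0)/2 = 6/2 = 3.
(Structurally: 0 ring(s) + 3 π bond(s) = 3.)

3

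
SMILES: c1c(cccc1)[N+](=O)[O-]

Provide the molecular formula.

C6H5NO2

Heavy atoms from the SMILES: 6 C, 1 N, 2 O.
Implicit hydrogens by atom environment:
  5 × C (aromatic): 1 H each → 5
  1 × C (aromatic): no H
  1 × N (charge +1): no H
  1 × O: no H
  1 × O (charge -1): no H
  Total hydrogens = 5.
Molecular formula: C6H5NO2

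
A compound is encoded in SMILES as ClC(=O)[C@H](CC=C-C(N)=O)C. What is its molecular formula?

Heavy atoms from the SMILES: 7 C, 1 Cl, 1 N, 2 O.
Implicit hydrogens by atom environment:
  3 × C: 1 H each → 3
  2 × C: no H
  2 × O: no H
  1 × C: 3 H
  1 × C: 2 H
  1 × Cl: no H
  1 × N: 2 H
  Total hydrogens = 10.
Molecular formula: C7H10ClNO2

C7H10ClNO2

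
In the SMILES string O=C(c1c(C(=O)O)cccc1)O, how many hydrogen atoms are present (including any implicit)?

6

Hydrogens are implicit in SMILES; fill each atom to its normal valence:
  4 × C (aromatic): 1 H each → 4
  2 × C (aromatic): no H
  2 × C: no H
  2 × O: 1 H each → 2
  2 × O: no H
  Total hydrogens = 6.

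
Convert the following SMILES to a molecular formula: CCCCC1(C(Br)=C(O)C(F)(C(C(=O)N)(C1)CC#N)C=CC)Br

Heavy atoms from the SMILES: 2 Br, 16 C, 1 F, 2 N, 2 O.
Implicit hydrogens by atom environment:
  7 × C: no H
  5 × C: 2 H each → 10
  2 × Br: no H
  2 × C: 3 H each → 6
  2 × C: 1 H each → 2
  1 × F: no H
  1 × N: 2 H
  1 × N: no H
  1 × O: 1 H
  1 × O: no H
  Total hydrogens = 21.
Molecular formula: C16H21Br2FN2O2

C16H21Br2FN2O2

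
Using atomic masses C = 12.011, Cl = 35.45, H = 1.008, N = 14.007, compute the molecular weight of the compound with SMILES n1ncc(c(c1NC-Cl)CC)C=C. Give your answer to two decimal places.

Molecular formula: C9H12ClN3.
M = 9×12.011 + 1×35.45 + 12×1.008 + 3×14.007 = 197.67 g/mol.

197.67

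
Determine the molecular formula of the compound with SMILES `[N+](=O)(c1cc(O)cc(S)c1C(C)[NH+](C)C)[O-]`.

Heavy atoms from the SMILES: 10 C, 2 N, 3 O, 1 S.
Implicit hydrogens by atom environment:
  4 × C (aromatic): no H
  3 × C: 3 H each → 9
  2 × C (aromatic): 1 H each → 2
  1 × C: 1 H
  1 × N (charge +1): 1 H
  1 × N (charge +1): no H
  1 × O: 1 H
  1 × O: no H
  1 × O (charge -1): no H
  1 × S: 1 H
  Total hydrogens = 15.
Net charge +1.
Molecular formula: C10H15N2O3S+

C10H15N2O3S+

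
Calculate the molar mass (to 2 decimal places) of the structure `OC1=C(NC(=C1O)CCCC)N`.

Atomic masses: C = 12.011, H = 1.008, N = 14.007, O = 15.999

Molecular formula: C8H14N2O2.
M = 8×12.011 + 14×1.008 + 2×14.007 + 2×15.999 = 170.21 g/mol.

170.21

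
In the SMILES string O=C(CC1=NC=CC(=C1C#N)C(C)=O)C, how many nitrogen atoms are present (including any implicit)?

2

The symbol for nitrogen appears 2 times in the SMILES.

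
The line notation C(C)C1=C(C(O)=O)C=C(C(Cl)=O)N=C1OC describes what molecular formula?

C10H10ClNO4

Heavy atoms from the SMILES: 10 C, 1 Cl, 1 N, 4 O.
Implicit hydrogens by atom environment:
  4 × C (aromatic): no H
  3 × O: no H
  2 × C: 3 H each → 6
  2 × C: no H
  1 × C: 2 H
  1 × C (aromatic): 1 H
  1 × Cl: no H
  1 × N (aromatic): no H
  1 × O: 1 H
  Total hydrogens = 10.
Molecular formula: C10H10ClNO4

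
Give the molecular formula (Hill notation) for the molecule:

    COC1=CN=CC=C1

Heavy atoms from the SMILES: 6 C, 1 N, 1 O.
Implicit hydrogens by atom environment:
  4 × C (aromatic): 1 H each → 4
  1 × C: 3 H
  1 × C (aromatic): no H
  1 × N (aromatic): no H
  1 × O: no H
  Total hydrogens = 7.
Molecular formula: C6H7NO

C6H7NO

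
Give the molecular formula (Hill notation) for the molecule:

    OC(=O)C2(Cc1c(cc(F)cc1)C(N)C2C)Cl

Heavy atoms from the SMILES: 12 C, 1 Cl, 1 F, 1 N, 2 O.
Implicit hydrogens by atom environment:
  3 × C (aromatic): 1 H each → 3
  3 × C (aromatic): no H
  2 × C: 1 H each → 2
  2 × C: no H
  1 × C: 3 H
  1 × C: 2 H
  1 × Cl: no H
  1 × F: no H
  1 × N: 2 H
  1 × O: 1 H
  1 × O: no H
  Total hydrogens = 13.
Molecular formula: C12H13ClFNO2

C12H13ClFNO2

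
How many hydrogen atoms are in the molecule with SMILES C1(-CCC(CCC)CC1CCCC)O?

26

Hydrogens are implicit in SMILES; fill each atom to its normal valence:
  8 × C: 2 H each → 16
  3 × C: 1 H each → 3
  2 × C: 3 H each → 6
  1 × O: 1 H
  Total hydrogens = 26.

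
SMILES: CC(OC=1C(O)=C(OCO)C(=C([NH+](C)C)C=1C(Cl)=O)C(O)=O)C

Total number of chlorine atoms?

1

The symbol for chlorine appears 1 time in the SMILES.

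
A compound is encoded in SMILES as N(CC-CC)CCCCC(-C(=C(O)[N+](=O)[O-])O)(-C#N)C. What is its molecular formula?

Heavy atoms from the SMILES: 13 C, 3 N, 4 O.
Implicit hydrogens by atom environment:
  7 × C: 2 H each → 14
  4 × C: no H
  2 × C: 3 H each → 6
  2 × O: 1 H each → 2
  1 × N: 1 H
  1 × N (charge +1): no H
  1 × N: no H
  1 × O: no H
  1 × O (charge -1): no H
  Total hydrogens = 23.
Molecular formula: C13H23N3O4

C13H23N3O4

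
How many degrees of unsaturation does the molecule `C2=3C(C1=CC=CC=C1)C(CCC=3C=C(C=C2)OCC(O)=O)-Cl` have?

10

Molecular formula from the SMILES: C18H17ClO3.
DoU = (2C + 2 + N − H − X)/2 = (2·18 + 2 + 0 − 17 − 1)/2 = 20/2 = 10.
(Structurally: 3 ring(s) + 7 π bond(s) = 10.)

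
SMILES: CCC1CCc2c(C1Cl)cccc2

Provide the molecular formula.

Heavy atoms from the SMILES: 12 C, 1 Cl.
Implicit hydrogens by atom environment:
  4 × C (aromatic): 1 H each → 4
  3 × C: 2 H each → 6
  2 × C: 1 H each → 2
  2 × C (aromatic): no H
  1 × C: 3 H
  1 × Cl: no H
  Total hydrogens = 15.
Molecular formula: C12H15Cl

C12H15Cl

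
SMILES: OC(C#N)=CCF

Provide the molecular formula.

Heavy atoms from the SMILES: 4 C, 1 F, 1 N, 1 O.
Implicit hydrogens by atom environment:
  2 × C: no H
  1 × C: 2 H
  1 × C: 1 H
  1 × F: no H
  1 × N: no H
  1 × O: 1 H
  Total hydrogens = 4.
Molecular formula: C4H4FNO

C4H4FNO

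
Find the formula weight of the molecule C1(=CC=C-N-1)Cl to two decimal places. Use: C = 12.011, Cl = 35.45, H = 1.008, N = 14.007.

Molecular formula: C4H4ClN.
M = 4×12.011 + 1×35.45 + 4×1.008 + 1×14.007 = 101.53 g/mol.

101.53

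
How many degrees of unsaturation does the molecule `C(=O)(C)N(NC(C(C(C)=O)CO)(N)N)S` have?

Molecular formula from the SMILES: C7H16N4O3S.
DoU = (2C + 2 + N − H − X)/2 = (2·7 + 2 + 4 − 16 − 0)/2 = 4/2 = 2.
(Structurally: 0 ring(s) + 2 π bond(s) = 2.)

2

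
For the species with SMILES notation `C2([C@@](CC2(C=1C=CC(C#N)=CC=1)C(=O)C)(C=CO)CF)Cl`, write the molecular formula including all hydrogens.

Heavy atoms from the SMILES: 16 C, 1 Cl, 1 F, 1 N, 2 O.
Implicit hydrogens by atom environment:
  4 × C (aromatic): 1 H each → 4
  4 × C: no H
  3 × C: 1 H each → 3
  2 × C: 2 H each → 4
  2 × C (aromatic): no H
  1 × C: 3 H
  1 × Cl: no H
  1 × F: no H
  1 × N: no H
  1 × O: 1 H
  1 × O: no H
  Total hydrogens = 15.
Molecular formula: C16H15ClFNO2

C16H15ClFNO2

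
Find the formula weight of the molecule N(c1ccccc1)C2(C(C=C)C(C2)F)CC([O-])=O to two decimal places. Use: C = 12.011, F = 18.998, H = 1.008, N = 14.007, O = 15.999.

Molecular formula: C14H15FNO2-.
M = 14×12.011 + 1×18.998 + 15×1.008 + 1×14.007 + 2×15.999 = 248.28 g/mol.

248.28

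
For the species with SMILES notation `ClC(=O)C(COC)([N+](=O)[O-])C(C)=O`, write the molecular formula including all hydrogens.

C6H8ClNO5

Heavy atoms from the SMILES: 6 C, 1 Cl, 1 N, 5 O.
Implicit hydrogens by atom environment:
  4 × O: no H
  3 × C: no H
  2 × C: 3 H each → 6
  1 × C: 2 H
  1 × Cl: no H
  1 × N (charge +1): no H
  1 × O (charge -1): no H
  Total hydrogens = 8.
Molecular formula: C6H8ClNO5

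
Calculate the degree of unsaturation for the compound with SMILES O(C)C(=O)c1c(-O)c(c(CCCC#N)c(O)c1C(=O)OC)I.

8

Molecular formula from the SMILES: C14H14INO6.
DoU = (2C + 2 + N − H − X)/2 = (2·14 + 2 + 1 − 14 − 1)/2 = 16/2 = 8.
(Structurally: 1 ring(s) + 7 π bond(s) = 8.)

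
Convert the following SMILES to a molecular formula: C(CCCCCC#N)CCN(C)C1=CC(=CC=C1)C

Heavy atoms from the SMILES: 17 C, 2 N.
Implicit hydrogens by atom environment:
  8 × C: 2 H each → 16
  4 × C (aromatic): 1 H each → 4
  2 × C: 3 H each → 6
  2 × C (aromatic): no H
  2 × N: no H
  1 × C: no H
  Total hydrogens = 26.
Molecular formula: C17H26N2

C17H26N2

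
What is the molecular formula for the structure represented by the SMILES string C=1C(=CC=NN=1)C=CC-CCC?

Heavy atoms from the SMILES: 10 C, 2 N.
Implicit hydrogens by atom environment:
  3 × C: 2 H each → 6
  3 × C (aromatic): 1 H each → 3
  2 × C: 1 H each → 2
  2 × N (aromatic): no H
  1 × C: 3 H
  1 × C (aromatic): no H
  Total hydrogens = 14.
Molecular formula: C10H14N2

C10H14N2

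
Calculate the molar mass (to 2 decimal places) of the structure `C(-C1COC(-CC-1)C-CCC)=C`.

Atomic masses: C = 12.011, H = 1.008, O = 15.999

168.28

Molecular formula: C11H20O.
M = 11×12.011 + 20×1.008 + 1×15.999 = 168.28 g/mol.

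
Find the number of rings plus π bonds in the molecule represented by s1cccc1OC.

3

Molecular formula from the SMILES: C5H6OS.
DoU = (2C + 2 + N − H − X)/2 = (2·5 + 2 + 0 − 6 − 0)/2 = 6/2 = 3.
(Structurally: 1 ring(s) + 2 π bond(s) = 3.)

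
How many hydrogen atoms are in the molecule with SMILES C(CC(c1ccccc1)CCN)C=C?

19

Hydrogens are implicit in SMILES; fill each atom to its normal valence:
  5 × C: 2 H each → 10
  5 × C (aromatic): 1 H each → 5
  2 × C: 1 H each → 2
  1 × C (aromatic): no H
  1 × N: 2 H
  Total hydrogens = 19.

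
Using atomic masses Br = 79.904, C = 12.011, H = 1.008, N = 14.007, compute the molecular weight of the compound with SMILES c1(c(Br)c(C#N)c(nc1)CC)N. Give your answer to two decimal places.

226.08

Molecular formula: C8H8BrN3.
M = 1×79.904 + 8×12.011 + 8×1.008 + 3×14.007 = 226.08 g/mol.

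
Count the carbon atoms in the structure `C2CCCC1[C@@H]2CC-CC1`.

10

The symbol for carbon appears 10 times in the SMILES.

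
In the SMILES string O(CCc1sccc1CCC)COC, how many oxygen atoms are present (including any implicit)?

2

The symbol for oxygen appears 2 times in the SMILES.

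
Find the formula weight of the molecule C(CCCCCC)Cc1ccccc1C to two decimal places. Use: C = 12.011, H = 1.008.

204.36

Molecular formula: C15H24.
M = 15×12.011 + 24×1.008 = 204.36 g/mol.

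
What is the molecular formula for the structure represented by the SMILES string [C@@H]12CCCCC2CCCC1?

C10H18

Heavy atoms from the SMILES: 10 C.
Implicit hydrogens by atom environment:
  8 × C: 2 H each → 16
  2 × C: 1 H each → 2
  Total hydrogens = 18.
Molecular formula: C10H18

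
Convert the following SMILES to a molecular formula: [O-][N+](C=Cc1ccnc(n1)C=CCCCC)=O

Heavy atoms from the SMILES: 12 C, 3 N, 2 O.
Implicit hydrogens by atom environment:
  4 × C: 1 H each → 4
  3 × C: 2 H each → 6
  2 × C (aromatic): 1 H each → 2
  2 × C (aromatic): no H
  2 × N (aromatic): no H
  1 × C: 3 H
  1 × N (charge +1): no H
  1 × O: no H
  1 × O (charge -1): no H
  Total hydrogens = 15.
Molecular formula: C12H15N3O2

C12H15N3O2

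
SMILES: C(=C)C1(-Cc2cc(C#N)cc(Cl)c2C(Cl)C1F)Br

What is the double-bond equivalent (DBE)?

Molecular formula from the SMILES: C13H9BrCl2FN.
DoU = (2C + 2 + N − H − X)/2 = (2·13 + 2 + 1 − 9 − 4)/2 = 16/2 = 8.
(Structurally: 2 ring(s) + 6 π bond(s) = 8.)

8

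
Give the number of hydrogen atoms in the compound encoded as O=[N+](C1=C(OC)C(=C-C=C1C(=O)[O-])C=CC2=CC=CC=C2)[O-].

Hydrogens are implicit in SMILES; fill each atom to its normal valence:
  7 × C (aromatic): 1 H each → 7
  5 × C (aromatic): no H
  3 × O: no H
  2 × C: 1 H each → 2
  2 × O (charge -1): no H
  1 × C: 3 H
  1 × C: no H
  1 × N (charge +1): no H
  Total hydrogens = 12.

12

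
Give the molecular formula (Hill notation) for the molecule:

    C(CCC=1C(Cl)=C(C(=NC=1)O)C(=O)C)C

Heavy atoms from the SMILES: 11 C, 1 Cl, 1 N, 2 O.
Implicit hydrogens by atom environment:
  4 × C (aromatic): no H
  3 × C: 2 H each → 6
  2 × C: 3 H each → 6
  1 × C (aromatic): 1 H
  1 × C: no H
  1 × Cl: no H
  1 × N (aromatic): no H
  1 × O: 1 H
  1 × O: no H
  Total hydrogens = 14.
Molecular formula: C11H14ClNO2

C11H14ClNO2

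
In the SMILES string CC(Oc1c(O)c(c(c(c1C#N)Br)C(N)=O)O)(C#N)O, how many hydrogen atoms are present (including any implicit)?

Hydrogens are implicit in SMILES; fill each atom to its normal valence:
  6 × C (aromatic): no H
  4 × C: no H
  3 × O: 1 H each → 3
  2 × N: no H
  2 × O: no H
  1 × Br: no H
  1 × C: 3 H
  1 × N: 2 H
  Total hydrogens = 8.

8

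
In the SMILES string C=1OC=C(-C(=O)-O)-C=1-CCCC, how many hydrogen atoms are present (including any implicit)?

Hydrogens are implicit in SMILES; fill each atom to its normal valence:
  3 × C: 2 H each → 6
  2 × C (aromatic): 1 H each → 2
  2 × C (aromatic): no H
  1 × C: 3 H
  1 × C: no H
  1 × O: 1 H
  1 × O (aromatic): no H
  1 × O: no H
  Total hydrogens = 12.

12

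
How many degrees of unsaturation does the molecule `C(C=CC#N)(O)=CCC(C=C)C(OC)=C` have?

Molecular formula from the SMILES: C12H15NO2.
DoU = (2C + 2 + N − H − X)/2 = (2·12 + 2 + 1 − 15 − 0)/2 = 12/2 = 6.
(Structurally: 0 ring(s) + 6 π bond(s) = 6.)

6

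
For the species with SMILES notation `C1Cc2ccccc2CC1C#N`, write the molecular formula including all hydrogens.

C11H11N

Heavy atoms from the SMILES: 11 C, 1 N.
Implicit hydrogens by atom environment:
  4 × C (aromatic): 1 H each → 4
  3 × C: 2 H each → 6
  2 × C (aromatic): no H
  1 × C: 1 H
  1 × C: no H
  1 × N: no H
  Total hydrogens = 11.
Molecular formula: C11H11N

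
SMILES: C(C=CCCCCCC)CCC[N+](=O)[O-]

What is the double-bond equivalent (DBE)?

Molecular formula from the SMILES: C12H23NO2.
DoU = (2C + 2 + N − H − X)/2 = (2·12 + 2 + 1 − 23 − 0)/2 = 4/2 = 2.
(Structurally: 0 ring(s) + 2 π bond(s) = 2.)

2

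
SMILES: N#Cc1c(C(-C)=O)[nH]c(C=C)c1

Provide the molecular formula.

Heavy atoms from the SMILES: 9 C, 2 N, 1 O.
Implicit hydrogens by atom environment:
  3 × C (aromatic): no H
  2 × C: no H
  1 × C: 3 H
  1 × C: 2 H
  1 × C (aromatic): 1 H
  1 × C: 1 H
  1 × N (aromatic): 1 H
  1 × N: no H
  1 × O: no H
  Total hydrogens = 8.
Molecular formula: C9H8N2O

C9H8N2O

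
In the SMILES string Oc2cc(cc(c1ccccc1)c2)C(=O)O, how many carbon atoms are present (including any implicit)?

13

The symbol for carbon appears 13 times in the SMILES. Lowercase c denotes aromatic carbon and counts toward C.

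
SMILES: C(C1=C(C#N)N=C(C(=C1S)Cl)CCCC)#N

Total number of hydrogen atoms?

Hydrogens are implicit in SMILES; fill each atom to its normal valence:
  5 × C (aromatic): no H
  3 × C: 2 H each → 6
  2 × C: no H
  2 × N: no H
  1 × C: 3 H
  1 × Cl: no H
  1 × N (aromatic): no H
  1 × S: 1 H
  Total hydrogens = 10.

10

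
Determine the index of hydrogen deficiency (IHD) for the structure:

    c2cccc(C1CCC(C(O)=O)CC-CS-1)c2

6

Molecular formula from the SMILES: C14H18O2S.
DoU = (2C + 2 + N − H − X)/2 = (2·14 + 2 + 0 − 18 − 0)/2 = 12/2 = 6.
(Structurally: 2 ring(s) + 4 π bond(s) = 6.)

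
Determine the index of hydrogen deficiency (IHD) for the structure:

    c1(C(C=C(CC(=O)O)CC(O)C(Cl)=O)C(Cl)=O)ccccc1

Molecular formula from the SMILES: C15H14Cl2O5.
DoU = (2C + 2 + N − H − X)/2 = (2·15 + 2 + 0 − 14 − 2)/2 = 16/2 = 8.
(Structurally: 1 ring(s) + 7 π bond(s) = 8.)

8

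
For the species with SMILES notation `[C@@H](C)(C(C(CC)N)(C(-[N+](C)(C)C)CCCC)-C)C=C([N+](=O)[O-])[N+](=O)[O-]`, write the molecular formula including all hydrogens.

Heavy atoms from the SMILES: 17 C, 4 N, 4 O.
Implicit hydrogens by atom environment:
  7 × C: 3 H each → 21
  4 × C: 2 H each → 8
  4 × C: 1 H each → 4
  3 × N (charge +1): no H
  2 × C: no H
  2 × O: no H
  2 × O (charge -1): no H
  1 × N: 2 H
  Total hydrogens = 35.
Net charge +1.
Molecular formula: C17H35N4O4+

C17H35N4O4+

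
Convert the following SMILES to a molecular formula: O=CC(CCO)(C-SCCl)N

C6H12ClNO2S

Heavy atoms from the SMILES: 6 C, 1 Cl, 1 N, 2 O, 1 S.
Implicit hydrogens by atom environment:
  4 × C: 2 H each → 8
  1 × C: 1 H
  1 × C: no H
  1 × Cl: no H
  1 × N: 2 H
  1 × O: 1 H
  1 × O: no H
  1 × S: no H
  Total hydrogens = 12.
Molecular formula: C6H12ClNO2S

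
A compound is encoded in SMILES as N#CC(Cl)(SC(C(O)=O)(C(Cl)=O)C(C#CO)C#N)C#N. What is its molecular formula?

Heavy atoms from the SMILES: 10 C, 2 Cl, 3 N, 4 O, 1 S.
Implicit hydrogens by atom environment:
  9 × C: no H
  3 × N: no H
  2 × Cl: no H
  2 × O: 1 H each → 2
  2 × O: no H
  1 × C: 1 H
  1 × S: no H
  Total hydrogens = 3.
Molecular formula: C10H3Cl2N3O4S

C10H3Cl2N3O4S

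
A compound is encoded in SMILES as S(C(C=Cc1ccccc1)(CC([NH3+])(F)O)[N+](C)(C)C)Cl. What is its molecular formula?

[C14H22ClFN2OS]2+

Heavy atoms from the SMILES: 14 C, 1 Cl, 1 F, 2 N, 1 O, 1 S.
Implicit hydrogens by atom environment:
  5 × C (aromatic): 1 H each → 5
  3 × C: 3 H each → 9
  2 × C: 1 H each → 2
  2 × C: no H
  1 × C: 2 H
  1 × C (aromatic): no H
  1 × Cl: no H
  1 × F: no H
  1 × N (charge +1): 3 H
  1 × N (charge +1): no H
  1 × O: 1 H
  1 × S: no H
  Total hydrogens = 22.
Net charge +2.
Molecular formula: [C14H22ClFN2OS]2+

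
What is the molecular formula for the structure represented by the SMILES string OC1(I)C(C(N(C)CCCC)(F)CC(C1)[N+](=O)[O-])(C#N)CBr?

Heavy atoms from the SMILES: 1 Br, 13 C, 1 F, 1 I, 3 N, 3 O.
Implicit hydrogens by atom environment:
  6 × C: 2 H each → 12
  4 × C: no H
  2 × C: 3 H each → 6
  2 × N: no H
  1 × Br: no H
  1 × C: 1 H
  1 × F: no H
  1 × I: no H
  1 × N (charge +1): no H
  1 × O: 1 H
  1 × O: no H
  1 × O (charge -1): no H
  Total hydrogens = 20.
Molecular formula: C13H20BrFIN3O3

C13H20BrFIN3O3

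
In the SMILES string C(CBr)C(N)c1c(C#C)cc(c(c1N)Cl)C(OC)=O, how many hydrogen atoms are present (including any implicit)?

14

Hydrogens are implicit in SMILES; fill each atom to its normal valence:
  5 × C (aromatic): no H
  2 × C: 2 H each → 4
  2 × C: 1 H each → 2
  2 × C: no H
  2 × N: 2 H each → 4
  2 × O: no H
  1 × Br: no H
  1 × C: 3 H
  1 × C (aromatic): 1 H
  1 × Cl: no H
  Total hydrogens = 14.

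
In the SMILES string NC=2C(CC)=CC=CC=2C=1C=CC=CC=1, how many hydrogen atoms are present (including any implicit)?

Hydrogens are implicit in SMILES; fill each atom to its normal valence:
  8 × C (aromatic): 1 H each → 8
  4 × C (aromatic): no H
  1 × C: 3 H
  1 × C: 2 H
  1 × N: 2 H
  Total hydrogens = 15.

15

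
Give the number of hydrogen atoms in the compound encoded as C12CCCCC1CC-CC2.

18

Hydrogens are implicit in SMILES; fill each atom to its normal valence:
  8 × C: 2 H each → 16
  2 × C: 1 H each → 2
  Total hydrogens = 18.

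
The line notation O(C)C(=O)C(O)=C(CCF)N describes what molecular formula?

C6H10FNO3

Heavy atoms from the SMILES: 6 C, 1 F, 1 N, 3 O.
Implicit hydrogens by atom environment:
  3 × C: no H
  2 × C: 2 H each → 4
  2 × O: no H
  1 × C: 3 H
  1 × F: no H
  1 × N: 2 H
  1 × O: 1 H
  Total hydrogens = 10.
Molecular formula: C6H10FNO3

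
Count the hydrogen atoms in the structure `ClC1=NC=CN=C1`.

Hydrogens are implicit in SMILES; fill each atom to its normal valence:
  3 × C (aromatic): 1 H each → 3
  2 × N (aromatic): no H
  1 × C (aromatic): no H
  1 × Cl: no H
  Total hydrogens = 3.

3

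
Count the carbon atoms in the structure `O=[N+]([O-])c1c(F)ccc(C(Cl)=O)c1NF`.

7

The symbol for carbon appears 7 times in the SMILES. Lowercase c denotes aromatic carbon and counts toward C.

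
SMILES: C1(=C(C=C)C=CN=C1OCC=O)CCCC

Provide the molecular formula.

Heavy atoms from the SMILES: 13 C, 1 N, 2 O.
Implicit hydrogens by atom environment:
  5 × C: 2 H each → 10
  3 × C (aromatic): no H
  2 × C (aromatic): 1 H each → 2
  2 × C: 1 H each → 2
  2 × O: no H
  1 × C: 3 H
  1 × N (aromatic): no H
  Total hydrogens = 17.
Molecular formula: C13H17NO2

C13H17NO2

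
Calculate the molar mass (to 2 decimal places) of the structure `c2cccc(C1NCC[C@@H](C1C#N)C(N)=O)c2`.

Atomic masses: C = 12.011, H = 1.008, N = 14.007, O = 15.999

Molecular formula: C13H15N3O.
M = 13×12.011 + 15×1.008 + 3×14.007 + 1×15.999 = 229.28 g/mol.

229.28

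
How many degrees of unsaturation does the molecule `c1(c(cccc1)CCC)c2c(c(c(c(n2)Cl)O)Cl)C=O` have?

Molecular formula from the SMILES: C15H13Cl2NO2.
DoU = (2C + 2 + N − H − X)/2 = (2·15 + 2 + 1 − 13 − 2)/2 = 18/2 = 9.
(Structurally: 2 ring(s) + 7 π bond(s) = 9.)

9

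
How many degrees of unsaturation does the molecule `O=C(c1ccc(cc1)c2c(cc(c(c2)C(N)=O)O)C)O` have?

10

Molecular formula from the SMILES: C15H13NO4.
DoU = (2C + 2 + N − H − X)/2 = (2·15 + 2 + 1 − 13 − 0)/2 = 20/2 = 10.
(Structurally: 2 ring(s) + 8 π bond(s) = 10.)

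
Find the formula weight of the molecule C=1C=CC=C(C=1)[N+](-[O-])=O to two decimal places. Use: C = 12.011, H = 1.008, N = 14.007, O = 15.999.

123.11

Molecular formula: C6H5NO2.
M = 6×12.011 + 5×1.008 + 1×14.007 + 2×15.999 = 123.11 g/mol.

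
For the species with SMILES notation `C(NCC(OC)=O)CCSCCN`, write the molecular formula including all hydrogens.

Heavy atoms from the SMILES: 8 C, 2 N, 2 O, 1 S.
Implicit hydrogens by atom environment:
  6 × C: 2 H each → 12
  2 × O: no H
  1 × C: 3 H
  1 × C: no H
  1 × N: 2 H
  1 × N: 1 H
  1 × S: no H
  Total hydrogens = 18.
Molecular formula: C8H18N2O2S

C8H18N2O2S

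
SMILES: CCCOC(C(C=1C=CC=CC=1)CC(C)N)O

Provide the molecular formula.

Heavy atoms from the SMILES: 14 C, 1 N, 2 O.
Implicit hydrogens by atom environment:
  5 × C (aromatic): 1 H each → 5
  3 × C: 2 H each → 6
  3 × C: 1 H each → 3
  2 × C: 3 H each → 6
  1 × C (aromatic): no H
  1 × N: 2 H
  1 × O: 1 H
  1 × O: no H
  Total hydrogens = 23.
Molecular formula: C14H23NO2

C14H23NO2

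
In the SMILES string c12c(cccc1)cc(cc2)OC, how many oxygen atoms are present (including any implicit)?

1

The symbol for oxygen appears 1 time in the SMILES.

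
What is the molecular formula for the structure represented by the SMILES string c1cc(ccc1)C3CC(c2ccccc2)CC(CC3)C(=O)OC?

Heavy atoms from the SMILES: 21 C, 2 O.
Implicit hydrogens by atom environment:
  10 × C (aromatic): 1 H each → 10
  4 × C: 2 H each → 8
  3 × C: 1 H each → 3
  2 × C (aromatic): no H
  2 × O: no H
  1 × C: 3 H
  1 × C: no H
  Total hydrogens = 24.
Molecular formula: C21H24O2

C21H24O2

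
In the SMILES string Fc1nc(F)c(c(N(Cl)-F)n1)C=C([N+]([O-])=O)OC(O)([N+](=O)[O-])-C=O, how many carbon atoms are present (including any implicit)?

The symbol for carbon appears 8 times in the SMILES. Lowercase c denotes aromatic carbon and counts toward C.

8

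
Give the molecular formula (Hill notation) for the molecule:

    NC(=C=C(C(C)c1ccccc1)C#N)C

Heavy atoms from the SMILES: 13 C, 2 N.
Implicit hydrogens by atom environment:
  5 × C (aromatic): 1 H each → 5
  4 × C: no H
  2 × C: 3 H each → 6
  1 × C: 1 H
  1 × C (aromatic): no H
  1 × N: 2 H
  1 × N: no H
  Total hydrogens = 14.
Molecular formula: C13H14N2

C13H14N2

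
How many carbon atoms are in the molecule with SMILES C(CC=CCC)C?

7

The symbol for carbon appears 7 times in the SMILES.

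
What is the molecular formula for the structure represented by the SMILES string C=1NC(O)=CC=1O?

Heavy atoms from the SMILES: 4 C, 1 N, 2 O.
Implicit hydrogens by atom environment:
  2 × C (aromatic): 1 H each → 2
  2 × C (aromatic): no H
  2 × O: 1 H each → 2
  1 × N (aromatic): 1 H
  Total hydrogens = 5.
Molecular formula: C4H5NO2

C4H5NO2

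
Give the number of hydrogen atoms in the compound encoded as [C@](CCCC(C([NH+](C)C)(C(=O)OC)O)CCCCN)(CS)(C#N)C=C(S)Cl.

33

Hydrogens are implicit in SMILES; fill each atom to its normal valence:
  8 × C: 2 H each → 16
  5 × C: no H
  3 × C: 3 H each → 9
  2 × C: 1 H each → 2
  2 × O: no H
  2 × S: 1 H each → 2
  1 × Cl: no H
  1 × N: 2 H
  1 × N (charge +1): 1 H
  1 × N: no H
  1 × O: 1 H
  Total hydrogens = 33.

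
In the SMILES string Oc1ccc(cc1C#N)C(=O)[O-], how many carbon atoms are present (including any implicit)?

8

The symbol for carbon appears 8 times in the SMILES. Lowercase c denotes aromatic carbon and counts toward C.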